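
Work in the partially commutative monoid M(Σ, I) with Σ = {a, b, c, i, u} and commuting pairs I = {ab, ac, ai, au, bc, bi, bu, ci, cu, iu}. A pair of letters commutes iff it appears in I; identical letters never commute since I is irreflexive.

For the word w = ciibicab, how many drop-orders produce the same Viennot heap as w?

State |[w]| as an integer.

1680

0(c) covers ∅
1(i) covers ∅
2(i) covers 1:i
3(b) covers ∅
4(i) covers 2:i
5(c) covers 0:c
6(a) covers ∅
7(b) covers 3:b
floor of heap: 0:c, 1:i, 3:b, 6:a
completions by unplaced set U, small U first (add the entries for U minus each lowest piece of U):
  |U|=1: {4}:1  {5}:1  {6}:1  {7}:1
  |U|=2: {0,5}:1  {2,4}:1  {3,7}:1  {4,5}:2  {4,6}:2  {4,7}:2  {5,6}:2  {5,7}:2  {6,7}:2
  |U|=3: {0,4,5}:3  {0,5,6}:3  {0,5,7}:3  {1,2,4}:1  {2,4,5}:3  {2,4,6}:3  {2,4,7}:3  {3,4,7}:3  {3,5,7}:3  {3,6,7}:3  {4,5,6}:6  {4,5,7}:6  {4,6,7}:6  {5,6,7}:6
  |U|=4: {0,2,4,5}:6  {0,3,5,7}:6  {0,4,5,6}:12  {0,4,5,7}:12  {0,5,6,7}:12  {1,2,4,5}:4  {1,2,4,6}:4  {1,2,4,7}:4  {2,3,4,7}:6  {2,4,5,6}:12  {2,4,5,7}:12  {2,4,6,7}:12  {3,4,5,7}:12  {3,4,6,7}:12  {3,5,6,7}:12  {4,5,6,7}:24
  |U|=5: {0,1,2,4,5}:10  {0,2,4,5,6}:30  {0,2,4,5,7}:30  {0,3,4,5,7}:30  {0,3,5,6,7}:30  {0,4,5,6,7}:60  {1,2,3,4,7}:10  {1,2,4,5,6}:20  {1,2,4,5,7}:20  {1,2,4,6,7}:20  {2,3,4,5,7}:30  {2,3,4,6,7}:30  {2,4,5,6,7}:60  {3,4,5,6,7}:60
  |U|=6: {0,1,2,4,5,6}:60  {0,1,2,4,5,7}:60  {0,2,3,4,5,7}:90  {0,2,4,5,6,7}:180  {0,3,4,5,6,7}:180  {1,2,3,4,5,7}:60  {1,2,3,4,6,7}:60  {1,2,4,5,6,7}:120  {2,3,4,5,6,7}:180
  start at 0(c): 420
  start at 1(i): 630
  start at 3(b): 420
  start at 6(a): 210
sum over floor = 1680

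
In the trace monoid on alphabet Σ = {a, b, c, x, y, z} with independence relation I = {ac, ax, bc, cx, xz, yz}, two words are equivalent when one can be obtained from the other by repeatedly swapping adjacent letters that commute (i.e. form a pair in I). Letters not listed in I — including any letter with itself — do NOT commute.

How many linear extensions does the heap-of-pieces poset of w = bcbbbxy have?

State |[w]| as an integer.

piece 0:b — minimal
piece 1:c — minimal
piece 2:b rests on {0:b}
piece 3:b rests on {2:b}
piece 4:b rests on {3:b}
piece 5:x rests on {4:b}
piece 6:y rests on {1:c, 5:x}
minimal pieces: {0:b, 1:c}
ways to finish when only these pieces remain (= sum over removing one remaining piece with nothing left below it):
  1 left: {6}→1
  2 left: {1,6}→1  {5,6}→1
  3 left: {1,5,6}→2  {4,5,6}→1
  4 left: {1,4,5,6}→3  {3,4,5,6}→1
  5 left: {1,3,4,5,6}→4  {2,3,4,5,6}→1
  placing 0:b first → 5 extensions
  placing 1:c first → 1 extensions
total linear extensions = 6

6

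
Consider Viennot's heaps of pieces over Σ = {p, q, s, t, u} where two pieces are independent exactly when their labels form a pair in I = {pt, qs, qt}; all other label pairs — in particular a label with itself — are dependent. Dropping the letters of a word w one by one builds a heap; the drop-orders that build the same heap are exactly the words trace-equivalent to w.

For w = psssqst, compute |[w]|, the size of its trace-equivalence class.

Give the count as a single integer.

6

#0=p has no predecessor
#1=s depends on [0:p]
#2=s depends on [1:s]
#3=s depends on [2:s]
#4=q depends on [0:p]
#5=s depends on [3:s]
#6=t depends on [5:s]
sources: [0:p]
N(rest) = Σ N(rest − s) over sources s of rest; N(one piece) = 1:
  size 1 → [4]=1  [6]=1
  size 2 → [4,6]=2  [5,6]=1
  size 3 → [3,5,6]=1  [4,5,6]=3
  size 4 → [2,3,5,6]=1  [3,4,5,6]=4
  size 5 → [1,2,3,5,6]=1  [2,3,4,5,6]=5
  first=0(p) contributes 6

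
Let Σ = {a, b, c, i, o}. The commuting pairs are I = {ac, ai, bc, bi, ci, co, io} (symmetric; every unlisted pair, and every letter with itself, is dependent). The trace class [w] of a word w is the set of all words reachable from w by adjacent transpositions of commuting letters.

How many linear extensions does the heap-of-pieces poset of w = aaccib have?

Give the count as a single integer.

piece 0:a — minimal
piece 1:a rests on {0:a}
piece 2:c — minimal
piece 3:c rests on {2:c}
piece 4:i — minimal
piece 5:b rests on {1:a}
minimal pieces: {0:a, 2:c, 4:i}
ways to finish when only these pieces remain (= sum over removing one remaining piece with nothing left below it):
  1 left: {3}→1  {4}→1  {5}→1
  2 left: {1,5}→1  {2,3}→1  {3,4}→2  {3,5}→2  {4,5}→2
  3 left: {0,1,5}→1  {1,3,5}→3  {1,4,5}→3  {2,3,4}→3  {2,3,5}→3  {3,4,5}→6
  4 left: {0,1,3,5}→4  {0,1,4,5}→4  {1,2,3,5}→6  {1,3,4,5}→12  {2,3,4,5}→12
  placing 0:a first → 30 extensions
  placing 2:c first → 20 extensions
  placing 4:i first → 10 extensions
total linear extensions = 60

60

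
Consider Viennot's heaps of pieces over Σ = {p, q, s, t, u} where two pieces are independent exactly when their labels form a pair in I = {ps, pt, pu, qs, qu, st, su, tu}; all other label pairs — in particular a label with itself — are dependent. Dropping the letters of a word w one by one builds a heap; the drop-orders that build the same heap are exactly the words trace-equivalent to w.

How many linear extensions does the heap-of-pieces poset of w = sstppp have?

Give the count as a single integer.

60

0(s) covers ∅
1(s) covers 0:s
2(t) covers ∅
3(p) covers ∅
4(p) covers 3:p
5(p) covers 4:p
floor of heap: 0:s, 2:t, 3:p
completions by unplaced set U, small U first (add the entries for U minus each lowest piece of U):
  |U|=1: {1}:1  {2}:1  {5}:1
  |U|=2: {0,1}:1  {1,2}:2  {1,5}:2  {2,5}:2  {4,5}:1
  |U|=3: {0,1,2}:3  {0,1,5}:3  {1,2,5}:6  {1,4,5}:3  {2,4,5}:3  {3,4,5}:1
  |U|=4: {0,1,2,5}:12  {0,1,4,5}:6  {1,2,4,5}:12  {1,3,4,5}:4  {2,3,4,5}:4
  start at 0(s): 20
  start at 2(t): 10
  start at 3(p): 30
sum over floor = 60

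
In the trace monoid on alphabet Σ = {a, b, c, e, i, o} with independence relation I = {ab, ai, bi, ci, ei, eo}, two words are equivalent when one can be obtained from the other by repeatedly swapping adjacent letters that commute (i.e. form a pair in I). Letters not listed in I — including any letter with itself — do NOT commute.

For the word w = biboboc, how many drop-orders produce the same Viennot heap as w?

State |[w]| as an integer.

drop 0:b onto floor
drop 1:i onto floor
drop 2:b onto {0:b}
drop 3:o onto {1:i, 2:b}
drop 4:b onto {3:o}
drop 5:o onto {4:b}
drop 6:c onto {5:o}
ground layer = {0:b, 1:i}
drop-orders for the pieces not yet dropped (sum over which currently-grounded one goes next):
  1 to go: {6} 1
  2 to go: {5,6} 1
  3 to go: {4,5,6} 1
  4 to go: {3,4,5,6} 1
  5 to go: {1,3,4,5,6} 1  {2,3,4,5,6} 1
  if 0:b drops first: 2 orders
  if 1:i drops first: 1 orders
heap linearizations: 3

3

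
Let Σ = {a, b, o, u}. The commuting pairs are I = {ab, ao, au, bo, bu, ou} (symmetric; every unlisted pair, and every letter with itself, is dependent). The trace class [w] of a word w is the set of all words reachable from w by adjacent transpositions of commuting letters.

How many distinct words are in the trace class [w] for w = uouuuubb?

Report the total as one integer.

168

drop 0:u onto floor
drop 1:o onto floor
drop 2:u onto {0:u}
drop 3:u onto {2:u}
drop 4:u onto {3:u}
drop 5:u onto {4:u}
drop 6:b onto floor
drop 7:b onto {6:b}
ground layer = {0:u, 1:o, 6:b}
drop-orders for the pieces not yet dropped (sum over which currently-grounded one goes next):
  1 to go: {1} 1  {5} 1  {7} 1
  2 to go: {1,5} 2  {1,7} 2  {4,5} 1  {5,7} 2  {6,7} 1
  3 to go: {1,4,5} 3  {1,5,7} 6  {1,6,7} 3  {3,4,5} 1  {4,5,7} 3  {5,6,7} 3
  4 to go: {1,3,4,5} 4  {1,4,5,7} 12  {1,5,6,7} 12  {2,3,4,5} 1  {3,4,5,7} 4  {4,5,6,7} 6
  5 to go: {0,2,3,4,5} 1  {1,2,3,4,5} 5  {1,3,4,5,7} 20  {1,4,5,6,7} 30  {2,3,4,5,7} 5  {3,4,5,6,7} 10
  6 to go: {0,1,2,3,4,5} 6  {0,2,3,4,5,7} 6  {1,2,3,4,5,7} 30  {1,3,4,5,6,7} 60  {2,3,4,5,6,7} 15
  if 0:u drops first: 105 orders
  if 1:o drops first: 21 orders
  if 6:b drops first: 42 orders
heap linearizations: 168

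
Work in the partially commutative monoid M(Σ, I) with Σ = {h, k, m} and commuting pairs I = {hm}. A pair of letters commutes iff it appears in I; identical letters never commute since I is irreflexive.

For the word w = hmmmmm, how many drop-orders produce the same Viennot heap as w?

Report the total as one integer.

6

#0=h has no predecessor
#1=m has no predecessor
#2=m depends on [1:m]
#3=m depends on [2:m]
#4=m depends on [3:m]
#5=m depends on [4:m]
sources: [0:h, 1:m]
N(rest) = Σ N(rest − s) over sources s of rest; N(one piece) = 1:
  size 1 → [0]=1  [5]=1
  size 2 → [0,5]=2  [4,5]=1
  size 3 → [0,4,5]=3  [3,4,5]=1
  size 4 → [0,3,4,5]=4  [2,3,4,5]=1
  first=0(h) contributes 1
  first=1(m) contributes 5
|[w]| = 6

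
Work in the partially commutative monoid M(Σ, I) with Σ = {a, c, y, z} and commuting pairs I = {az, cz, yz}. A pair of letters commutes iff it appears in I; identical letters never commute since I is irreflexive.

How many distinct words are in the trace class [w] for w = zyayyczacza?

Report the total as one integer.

165

#0=z has no predecessor
#1=y has no predecessor
#2=a depends on [1:y]
#3=y depends on [2:a]
#4=y depends on [3:y]
#5=c depends on [4:y]
#6=z depends on [0:z]
#7=a depends on [5:c]
#8=c depends on [7:a]
#9=z depends on [6:z]
#10=a depends on [8:c]
sources: [0:z, 1:y]
N(rest) = Σ N(rest − s) over sources s of rest; N(one piece) = 1:
  size 1 → [9]=1  [10]=1
  size 2 → [6,9]=1  [8,10]=1  [9,10]=2
  size 3 → [0,6,9]=1  [6,9,10]=3  [7,8,10]=1  [8,9,10]=3
  size 4 → [0,6,9,10]=4  [5,7,8,10]=1  [6,8,9,10]=6  [7,8,9,10]=4
  size 5 → [0,6,8,9,10]=10  [4,5,7,8,10]=1  [5,7,8,9,10]=5  [6,7,8,9,10]=10
  size 6 → [0,6,7,8,9,10]=20  [3,4,5,7,8,10]=1  [4,5,7,8,9,10]=6  [5,6,7,8,9,10]=15
  size 7 → [0,5,6,7,8,9,10]=35  [2,3,4,5,7,8,10]=1  [3,4,5,7,8,9,10]=7  [4,5,6,7,8,9,10]=21
  size 8 → [0,4,5,6,7,8,9,10]=56  [1,2,3,4,5,7,8,10]=1  [2,3,4,5,7,8,9,10]=8  [3,4,5,6,7,8,9,10]=28
  size 9 → [0,3,4,5,6,7,8,9,10]=84  [1,2,3,4,5,7,8,9,10]=9  [2,3,4,5,6,7,8,9,10]=36
  first=0(z) contributes 45
  first=1(y) contributes 120
|[w]| = 165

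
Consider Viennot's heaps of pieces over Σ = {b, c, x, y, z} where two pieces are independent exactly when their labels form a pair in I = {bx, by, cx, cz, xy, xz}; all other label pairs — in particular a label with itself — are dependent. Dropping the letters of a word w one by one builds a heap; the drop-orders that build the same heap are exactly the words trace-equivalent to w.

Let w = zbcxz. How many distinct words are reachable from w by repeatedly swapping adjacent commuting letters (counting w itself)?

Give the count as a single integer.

#0=z has no predecessor
#1=b depends on [0:z]
#2=c depends on [1:b]
#3=x has no predecessor
#4=z depends on [1:b]
sources: [0:z, 3:x]
N(rest) = Σ N(rest − s) over sources s of rest; N(one piece) = 1:
  size 1 → [2]=1  [3]=1  [4]=1
  size 2 → [2,3]=2  [2,4]=2  [3,4]=2
  size 3 → [1,2,4]=2  [2,3,4]=6
  first=0(z) contributes 8
  first=3(x) contributes 2
|[w]| = 10

10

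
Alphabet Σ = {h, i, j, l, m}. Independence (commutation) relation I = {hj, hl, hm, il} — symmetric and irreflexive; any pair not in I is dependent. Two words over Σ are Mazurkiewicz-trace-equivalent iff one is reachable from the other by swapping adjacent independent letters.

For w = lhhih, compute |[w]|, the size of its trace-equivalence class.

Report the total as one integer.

5

piece 0:l — minimal
piece 1:h — minimal
piece 2:h rests on {1:h}
piece 3:i rests on {2:h}
piece 4:h rests on {3:i}
minimal pieces: {0:l, 1:h}
ways to finish when only these pieces remain (= sum over removing one remaining piece with nothing left below it):
  1 left: {0}→1  {4}→1
  2 left: {0,4}→2  {3,4}→1
  3 left: {0,3,4}→3  {2,3,4}→1
  placing 0:l first → 1 extensions
  placing 1:h first → 4 extensions
total linear extensions = 5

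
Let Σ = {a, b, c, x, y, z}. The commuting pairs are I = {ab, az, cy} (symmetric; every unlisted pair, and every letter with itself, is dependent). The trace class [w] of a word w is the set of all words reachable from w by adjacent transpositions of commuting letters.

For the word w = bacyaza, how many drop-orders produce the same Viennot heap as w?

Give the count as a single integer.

12

#0=b has no predecessor
#1=a has no predecessor
#2=c depends on [0:b, 1:a]
#3=y depends on [0:b, 1:a]
#4=a depends on [2:c, 3:y]
#5=z depends on [2:c, 3:y]
#6=a depends on [4:a]
sources: [0:b, 1:a]
N(rest) = Σ N(rest − s) over sources s of rest; N(one piece) = 1:
  size 1 → [5]=1  [6]=1
  size 2 → [4,6]=1  [5,6]=2
  size 3 → [4,5,6]=3
  size 4 → [2,4,5,6]=3  [3,4,5,6]=3
  size 5 → [2,3,4,5,6]=6
  first=0(b) contributes 6
  first=1(a) contributes 6
|[w]| = 12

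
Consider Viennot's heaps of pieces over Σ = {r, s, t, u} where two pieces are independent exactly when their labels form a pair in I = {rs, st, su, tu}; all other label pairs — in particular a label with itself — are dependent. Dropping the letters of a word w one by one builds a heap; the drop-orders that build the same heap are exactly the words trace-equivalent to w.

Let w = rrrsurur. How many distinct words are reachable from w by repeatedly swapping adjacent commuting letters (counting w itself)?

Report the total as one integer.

drop 0:r onto floor
drop 1:r onto {0:r}
drop 2:r onto {1:r}
drop 3:s onto floor
drop 4:u onto {2:r}
drop 5:r onto {4:u}
drop 6:u onto {5:r}
drop 7:r onto {6:u}
ground layer = {0:r, 3:s}
drop-orders for the pieces not yet dropped (sum over which currently-grounded one goes next):
  1 to go: {3} 1  {7} 1
  2 to go: {3,7} 2  {6,7} 1
  3 to go: {3,6,7} 3  {5,6,7} 1
  4 to go: {3,5,6,7} 4  {4,5,6,7} 1
  5 to go: {2,4,5,6,7} 1  {3,4,5,6,7} 5
  6 to go: {1,2,4,5,6,7} 1  {2,3,4,5,6,7} 6
  if 0:r drops first: 7 orders
  if 3:s drops first: 1 orders
heap linearizations: 8

8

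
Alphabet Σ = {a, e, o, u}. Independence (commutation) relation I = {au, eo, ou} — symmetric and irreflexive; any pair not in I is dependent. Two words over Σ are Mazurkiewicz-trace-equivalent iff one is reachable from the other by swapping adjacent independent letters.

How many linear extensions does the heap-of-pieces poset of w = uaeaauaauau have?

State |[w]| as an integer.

112

0(u) covers ∅
1(a) covers ∅
2(e) covers 0:u, 1:a
3(a) covers 2:e
4(a) covers 3:a
5(u) covers 2:e
6(a) covers 4:a
7(a) covers 6:a
8(u) covers 5:u
9(a) covers 7:a
10(u) covers 8:u
floor of heap: 0:u, 1:a
completions by unplaced set U, small U first (add the entries for U minus each lowest piece of U):
  |U|=1: {9}:1  {10}:1
  |U|=2: {7,9}:1  {8,10}:1  {9,10}:2
  |U|=3: {5,8,10}:1  {6,7,9}:1  {7,9,10}:3  {8,9,10}:3
  |U|=4: {4,6,7,9}:1  {5,8,9,10}:4  {6,7,9,10}:4  {7,8,9,10}:6
  |U|=5: {3,4,6,7,9}:1  {4,6,7,9,10}:5  {5,7,8,9,10}:10  {6,7,8,9,10}:10
  |U|=6: {3,4,6,7,9,10}:6  {4,6,7,8,9,10}:15  {5,6,7,8,9,10}:20
  |U|=7: {3,4,6,7,8,9,10}:21  {4,5,6,7,8,9,10}:35
  |U|=8: {3,4,5,6,7,8,9,10}:56
  |U|=9: {2,3,4,5,6,7,8,9,10}:56
  start at 0(u): 56
  start at 1(a): 56
sum over floor = 112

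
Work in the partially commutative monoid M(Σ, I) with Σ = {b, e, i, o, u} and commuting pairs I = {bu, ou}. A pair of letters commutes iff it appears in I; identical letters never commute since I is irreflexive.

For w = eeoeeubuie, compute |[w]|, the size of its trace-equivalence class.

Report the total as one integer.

3

piece 0:e — minimal
piece 1:e rests on {0:e}
piece 2:o rests on {1:e}
piece 3:e rests on {2:o}
piece 4:e rests on {3:e}
piece 5:u rests on {4:e}
piece 6:b rests on {4:e}
piece 7:u rests on {5:u}
piece 8:i rests on {6:b, 7:u}
piece 9:e rests on {8:i}
minimal pieces: {0:e}
ways to finish when only these pieces remain (= sum over removing one remaining piece with nothing left below it):
  1 left: {9}→1
  2 left: {8,9}→1
  3 left: {6,8,9}→1  {7,8,9}→1
  4 left: {5,7,8,9}→1  {6,7,8,9}→2
  5 left: {5,6,7,8,9}→3
  6 left: {4,5,6,7,8,9}→3
  7 left: {3,4,5,6,7,8,9}→3
  8 left: {2,3,4,5,6,7,8,9}→3
  placing 0:e first → 3 extensions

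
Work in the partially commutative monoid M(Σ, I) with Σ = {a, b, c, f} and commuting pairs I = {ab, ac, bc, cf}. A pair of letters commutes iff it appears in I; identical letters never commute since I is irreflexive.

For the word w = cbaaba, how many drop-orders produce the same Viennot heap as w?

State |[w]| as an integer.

piece 0:c — minimal
piece 1:b — minimal
piece 2:a — minimal
piece 3:a rests on {2:a}
piece 4:b rests on {1:b}
piece 5:a rests on {3:a}
minimal pieces: {0:c, 1:b, 2:a}
ways to finish when only these pieces remain (= sum over removing one remaining piece with nothing left below it):
  1 left: {0}→1  {4}→1  {5}→1
  2 left: {0,4}→2  {0,5}→2  {1,4}→1  {3,5}→1  {4,5}→2
  3 left: {0,1,4}→3  {0,3,5}→3  {0,4,5}→6  {1,4,5}→3  {2,3,5}→1  {3,4,5}→3
  4 left: {0,1,4,5}→12  {0,2,3,5}→4  {0,3,4,5}→12  {1,3,4,5}→6  {2,3,4,5}→4
  placing 0:c first → 10 extensions
  placing 1:b first → 20 extensions
  placing 2:a first → 30 extensions
total linear extensions = 60

60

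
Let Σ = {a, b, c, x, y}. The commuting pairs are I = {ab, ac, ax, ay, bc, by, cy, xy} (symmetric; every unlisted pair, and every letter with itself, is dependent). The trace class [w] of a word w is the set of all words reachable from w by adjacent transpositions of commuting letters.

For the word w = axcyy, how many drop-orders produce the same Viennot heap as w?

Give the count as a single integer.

0(a) covers ∅
1(x) covers ∅
2(c) covers 1:x
3(y) covers ∅
4(y) covers 3:y
floor of heap: 0:a, 1:x, 3:y
completions by unplaced set U, small U first (add the entries for U minus each lowest piece of U):
  |U|=1: {0}:1  {2}:1  {4}:1
  |U|=2: {0,2}:2  {0,4}:2  {1,2}:1  {2,4}:2  {3,4}:1
  |U|=3: {0,1,2}:3  {0,2,4}:6  {0,3,4}:3  {1,2,4}:3  {2,3,4}:3
  start at 0(a): 6
  start at 1(x): 12
  start at 3(y): 12
sum over floor = 30

30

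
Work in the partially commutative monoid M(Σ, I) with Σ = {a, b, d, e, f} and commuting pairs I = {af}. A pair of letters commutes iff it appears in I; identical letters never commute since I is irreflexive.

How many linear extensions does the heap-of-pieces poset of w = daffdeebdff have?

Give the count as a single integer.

3

0(d) covers ∅
1(a) covers 0:d
2(f) covers 0:d
3(f) covers 2:f
4(d) covers 1:a, 3:f
5(e) covers 4:d
6(e) covers 5:e
7(b) covers 6:e
8(d) covers 7:b
9(f) covers 8:d
10(f) covers 9:f
floor of heap: 0:d
completions by unplaced set U, small U first (add the entries for U minus each lowest piece of U):
  |U|=1: {10}:1
  |U|=2: {9,10}:1
  |U|=3: {8,9,10}:1
  |U|=4: {7,8,9,10}:1
  |U|=5: {6,7,8,9,10}:1
  |U|=6: {5,6,7,8,9,10}:1
  |U|=7: {4,5,6,7,8,9,10}:1
  |U|=8: {1,4,5,6,7,8,9,10}:1  {3,4,5,6,7,8,9,10}:1
  |U|=9: {1,3,4,5,6,7,8,9,10}:2  {2,3,4,5,6,7,8,9,10}:1
  start at 0(d): 3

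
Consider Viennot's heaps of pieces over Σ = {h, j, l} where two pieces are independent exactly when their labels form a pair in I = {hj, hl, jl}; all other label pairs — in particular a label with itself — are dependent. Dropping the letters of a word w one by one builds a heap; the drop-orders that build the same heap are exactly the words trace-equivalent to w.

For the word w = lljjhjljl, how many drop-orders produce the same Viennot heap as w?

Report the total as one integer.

630

piece 0:l — minimal
piece 1:l rests on {0:l}
piece 2:j — minimal
piece 3:j rests on {2:j}
piece 4:h — minimal
piece 5:j rests on {3:j}
piece 6:l rests on {1:l}
piece 7:j rests on {5:j}
piece 8:l rests on {6:l}
minimal pieces: {0:l, 2:j, 4:h}
ways to finish when only these pieces remain (= sum over removing one remaining piece with nothing left below it):
  1 left: {4}→1  {7}→1  {8}→1
  2 left: {4,7}→2  {4,8}→2  {5,7}→1  {6,8}→1  {7,8}→2
  3 left: {1,6,8}→1  {3,5,7}→1  {4,5,7}→3  {4,6,8}→3  {4,7,8}→6  {5,7,8}→3  {6,7,8}→3
  4 left: {0,1,6,8}→1  {1,4,6,8}→4  {1,6,7,8}→4  {2,3,5,7}→1  {3,4,5,7}→4  {3,5,7,8}→4  {4,5,7,8}→12  {4,6,7,8}→12  {5,6,7,8}→6
  5 left: {0,1,4,6,8}→5  {0,1,6,7,8}→5  {1,4,6,7,8}→20  {1,5,6,7,8}→10  {2,3,4,5,7}→5  {2,3,5,7,8}→5  {3,4,5,7,8}→20  {3,5,6,7,8}→10  {4,5,6,7,8}→30
  6 left: {0,1,4,6,7,8}→30  {0,1,5,6,7,8}→15  {1,3,5,6,7,8}→20  {1,4,5,6,7,8}→60  {2,3,4,5,7,8}→30  {2,3,5,6,7,8}→15  {3,4,5,6,7,8}→60
  7 left: {0,1,3,5,6,7,8}→35  {0,1,4,5,6,7,8}→105  {1,2,3,5,6,7,8}→35  {1,3,4,5,6,7,8}→140  {2,3,4,5,6,7,8}→105
  placing 0:l first → 280 extensions
  placing 2:j first → 280 extensions
  placing 4:h first → 70 extensions
total linear extensions = 630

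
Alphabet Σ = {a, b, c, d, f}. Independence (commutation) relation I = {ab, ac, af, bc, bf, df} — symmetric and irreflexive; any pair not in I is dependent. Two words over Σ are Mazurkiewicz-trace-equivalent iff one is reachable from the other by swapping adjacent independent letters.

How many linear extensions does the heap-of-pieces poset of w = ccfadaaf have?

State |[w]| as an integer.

#0=c has no predecessor
#1=c depends on [0:c]
#2=f depends on [1:c]
#3=a has no predecessor
#4=d depends on [1:c, 3:a]
#5=a depends on [4:d]
#6=a depends on [5:a]
#7=f depends on [2:f]
sources: [0:c, 3:a]
N(rest) = Σ N(rest − s) over sources s of rest; N(one piece) = 1:
  size 1 → [6]=1  [7]=1
  size 2 → [2,7]=1  [5,6]=1  [6,7]=2
  size 3 → [2,6,7]=3  [4,5,6]=1  [5,6,7]=3
  size 4 → [2,5,6,7]=6  [3,4,5,6]=1  [4,5,6,7]=4
  size 5 → [2,4,5,6,7]=10  [3,4,5,6,7]=5
  size 6 → [1,2,4,5,6,7]=10  [2,3,4,5,6,7]=15
  first=0(c) contributes 25
  first=3(a) contributes 10
|[w]| = 35

35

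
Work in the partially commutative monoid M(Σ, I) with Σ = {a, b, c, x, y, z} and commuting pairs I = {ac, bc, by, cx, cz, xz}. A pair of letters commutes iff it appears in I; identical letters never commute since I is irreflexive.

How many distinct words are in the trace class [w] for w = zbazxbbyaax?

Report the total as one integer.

6

0(z) covers ∅
1(b) covers 0:z
2(a) covers 1:b
3(z) covers 2:a
4(x) covers 2:a
5(b) covers 3:z, 4:x
6(b) covers 5:b
7(y) covers 3:z, 4:x
8(a) covers 6:b, 7:y
9(a) covers 8:a
10(x) covers 9:a
floor of heap: 0:z
completions by unplaced set U, small U first (add the entries for U minus each lowest piece of U):
  |U|=1: {10}:1
  |U|=2: {9,10}:1
  |U|=3: {8,9,10}:1
  |U|=4: {6,8,9,10}:1  {7,8,9,10}:1
  |U|=5: {5,6,8,9,10}:1  {6,7,8,9,10}:2
  |U|=6: {5,6,7,8,9,10}:3
  |U|=7: {3,5,6,7,8,9,10}:3  {4,5,6,7,8,9,10}:3
  |U|=8: {3,4,5,6,7,8,9,10}:6
  |U|=9: {2,3,4,5,6,7,8,9,10}:6
  start at 0(z): 6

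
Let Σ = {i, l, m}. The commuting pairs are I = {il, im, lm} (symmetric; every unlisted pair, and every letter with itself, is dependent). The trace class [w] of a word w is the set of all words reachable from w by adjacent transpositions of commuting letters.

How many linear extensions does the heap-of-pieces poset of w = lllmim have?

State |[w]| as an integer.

0(l) covers ∅
1(l) covers 0:l
2(l) covers 1:l
3(m) covers ∅
4(i) covers ∅
5(m) covers 3:m
floor of heap: 0:l, 3:m, 4:i
completions by unplaced set U, small U first (add the entries for U minus each lowest piece of U):
  |U|=1: {2}:1  {4}:1  {5}:1
  |U|=2: {1,2}:1  {2,4}:2  {2,5}:2  {3,5}:1  {4,5}:2
  |U|=3: {0,1,2}:1  {1,2,4}:3  {1,2,5}:3  {2,3,5}:3  {2,4,5}:6  {3,4,5}:3
  |U|=4: {0,1,2,4}:4  {0,1,2,5}:4  {1,2,3,5}:6  {1,2,4,5}:12  {2,3,4,5}:12
  start at 0(l): 30
  start at 3(m): 20
  start at 4(i): 10
sum over floor = 60

60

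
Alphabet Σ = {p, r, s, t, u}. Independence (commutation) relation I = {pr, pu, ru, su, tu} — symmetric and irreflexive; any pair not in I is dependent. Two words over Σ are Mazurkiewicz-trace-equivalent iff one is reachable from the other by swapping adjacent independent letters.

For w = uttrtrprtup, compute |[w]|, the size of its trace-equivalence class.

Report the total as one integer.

165

#0=u has no predecessor
#1=t has no predecessor
#2=t depends on [1:t]
#3=r depends on [2:t]
#4=t depends on [3:r]
#5=r depends on [4:t]
#6=p depends on [4:t]
#7=r depends on [5:r]
#8=t depends on [6:p, 7:r]
#9=u depends on [0:u]
#10=p depends on [8:t]
sources: [0:u, 1:t]
N(rest) = Σ N(rest − s) over sources s of rest; N(one piece) = 1:
  size 1 → [9]=1  [10]=1
  size 2 → [0,9]=1  [8,10]=1  [9,10]=2
  size 3 → [0,9,10]=3  [6,8,10]=1  [7,8,10]=1  [8,9,10]=3
  size 4 → [0,8,9,10]=6  [5,7,8,10]=1  [6,7,8,10]=2  [6,8,9,10]=4  [7,8,9,10]=4
  size 5 → [0,6,8,9,10]=10  [0,7,8,9,10]=10  [5,6,7,8,10]=3  [5,7,8,9,10]=5  [6,7,8,9,10]=10
  size 6 → [0,5,7,8,9,10]=15  [0,6,7,8,9,10]=30  [4,5,6,7,8,10]=3  [5,6,7,8,9,10]=18
  size 7 → [0,5,6,7,8,9,10]=63  [3,4,5,6,7,8,10]=3  [4,5,6,7,8,9,10]=21
  size 8 → [0,4,5,6,7,8,9,10]=84  [2,3,4,5,6,7,8,10]=3  [3,4,5,6,7,8,9,10]=24
  size 9 → [0,3,4,5,6,7,8,9,10]=108  [1,2,3,4,5,6,7,8,10]=3  [2,3,4,5,6,7,8,9,10]=27
  first=0(u) contributes 30
  first=1(t) contributes 135
|[w]| = 165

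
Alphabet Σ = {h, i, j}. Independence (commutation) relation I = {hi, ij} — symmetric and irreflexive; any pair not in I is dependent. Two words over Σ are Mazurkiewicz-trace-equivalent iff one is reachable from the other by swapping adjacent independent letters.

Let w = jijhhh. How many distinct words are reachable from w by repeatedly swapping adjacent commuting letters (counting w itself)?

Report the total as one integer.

0(j) covers ∅
1(i) covers ∅
2(j) covers 0:j
3(h) covers 2:j
4(h) covers 3:h
5(h) covers 4:h
floor of heap: 0:j, 1:i
completions by unplaced set U, small U first (add the entries for U minus each lowest piece of U):
  |U|=1: {1}:1  {5}:1
  |U|=2: {1,5}:2  {4,5}:1
  |U|=3: {1,4,5}:3  {3,4,5}:1
  |U|=4: {1,3,4,5}:4  {2,3,4,5}:1
  start at 0(j): 5
  start at 1(i): 1
sum over floor = 6

6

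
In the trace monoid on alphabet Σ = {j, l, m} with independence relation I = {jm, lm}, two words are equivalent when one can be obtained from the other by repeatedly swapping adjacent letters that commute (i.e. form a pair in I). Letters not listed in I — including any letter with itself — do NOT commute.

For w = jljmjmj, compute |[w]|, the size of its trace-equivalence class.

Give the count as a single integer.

drop 0:j onto floor
drop 1:l onto {0:j}
drop 2:j onto {1:l}
drop 3:m onto floor
drop 4:j onto {2:j}
drop 5:m onto {3:m}
drop 6:j onto {4:j}
ground layer = {0:j, 3:m}
drop-orders for the pieces not yet dropped (sum over which currently-grounded one goes next):
  1 to go: {5} 1  {6} 1
  2 to go: {3,5} 1  {4,6} 1  {5,6} 2
  3 to go: {2,4,6} 1  {3,5,6} 3  {4,5,6} 3
  4 to go: {1,2,4,6} 1  {2,4,5,6} 4  {3,4,5,6} 6
  5 to go: {0,1,2,4,6} 1  {1,2,4,5,6} 5  {2,3,4,5,6} 10
  if 0:j drops first: 15 orders
  if 3:m drops first: 6 orders
heap linearizations: 21

21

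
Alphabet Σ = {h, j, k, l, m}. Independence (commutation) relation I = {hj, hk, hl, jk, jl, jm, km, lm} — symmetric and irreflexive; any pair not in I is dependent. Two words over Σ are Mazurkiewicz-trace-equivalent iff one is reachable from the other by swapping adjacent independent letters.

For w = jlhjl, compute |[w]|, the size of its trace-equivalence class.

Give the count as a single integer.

30

drop 0:j onto floor
drop 1:l onto floor
drop 2:h onto floor
drop 3:j onto {0:j}
drop 4:l onto {1:l}
ground layer = {0:j, 1:l, 2:h}
drop-orders for the pieces not yet dropped (sum over which currently-grounded one goes next):
  1 to go: {2} 1  {3} 1  {4} 1
  2 to go: {0,3} 1  {1,4} 1  {2,3} 2  {2,4} 2  {3,4} 2
  3 to go: {0,2,3} 3  {0,3,4} 3  {1,2,4} 3  {1,3,4} 3  {2,3,4} 6
  if 0:j drops first: 12 orders
  if 1:l drops first: 12 orders
  if 2:h drops first: 6 orders
heap linearizations: 30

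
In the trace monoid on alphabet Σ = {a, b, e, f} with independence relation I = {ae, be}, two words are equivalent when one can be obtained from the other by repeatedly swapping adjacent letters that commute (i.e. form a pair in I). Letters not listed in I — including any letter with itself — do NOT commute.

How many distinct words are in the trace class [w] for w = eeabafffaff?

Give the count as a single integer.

drop 0:e onto floor
drop 1:e onto {0:e}
drop 2:a onto floor
drop 3:b onto {2:a}
drop 4:a onto {3:b}
drop 5:f onto {1:e, 4:a}
drop 6:f onto {5:f}
drop 7:f onto {6:f}
drop 8:a onto {7:f}
drop 9:f onto {8:a}
drop 10:f onto {9:f}
ground layer = {0:e, 2:a}
drop-orders for the pieces not yet dropped (sum over which currently-grounded one goes next):
  1 to go: {10} 1
  2 to go: {9,10} 1
  3 to go: {8,9,10} 1
  4 to go: {7,8,9,10} 1
  5 to go: {6,7,8,9,10} 1
  6 to go: {5,6,7,8,9,10} 1
  7 to go: {1,5,6,7,8,9,10} 1  {4,5,6,7,8,9,10} 1
  8 to go: {0,1,5,6,7,8,9,10} 1  {1,4,5,6,7,8,9,10} 2  {3,4,5,6,7,8,9,10} 1
  9 to go: {0,1,4,5,6,7,8,9,10} 3  {1,3,4,5,6,7,8,9,10} 3  {2,3,4,5,6,7,8,9,10} 1
  if 0:e drops first: 4 orders
  if 2:a drops first: 6 orders
heap linearizations: 10

10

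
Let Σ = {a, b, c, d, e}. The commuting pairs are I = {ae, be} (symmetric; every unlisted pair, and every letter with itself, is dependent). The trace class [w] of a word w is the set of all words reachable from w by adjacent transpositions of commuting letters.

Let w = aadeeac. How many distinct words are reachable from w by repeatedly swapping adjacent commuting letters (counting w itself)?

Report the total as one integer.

piece 0:a — minimal
piece 1:a rests on {0:a}
piece 2:d rests on {1:a}
piece 3:e rests on {2:d}
piece 4:e rests on {3:e}
piece 5:a rests on {2:d}
piece 6:c rests on {4:e, 5:a}
minimal pieces: {0:a}
ways to finish when only these pieces remain (= sum over removing one remaining piece with nothing left below it):
  1 left: {6}→1
  2 left: {4,6}→1  {5,6}→1
  3 left: {3,4,6}→1  {4,5,6}→2
  4 left: {3,4,5,6}→3
  5 left: {2,3,4,5,6}→3
  placing 0:a first → 3 extensions

3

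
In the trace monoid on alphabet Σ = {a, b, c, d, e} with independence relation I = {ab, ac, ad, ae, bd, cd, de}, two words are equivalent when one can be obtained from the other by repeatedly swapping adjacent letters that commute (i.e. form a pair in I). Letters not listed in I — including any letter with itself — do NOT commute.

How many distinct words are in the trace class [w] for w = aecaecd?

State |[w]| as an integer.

105

piece 0:a — minimal
piece 1:e — minimal
piece 2:c rests on {1:e}
piece 3:a rests on {0:a}
piece 4:e rests on {2:c}
piece 5:c rests on {4:e}
piece 6:d — minimal
minimal pieces: {0:a, 1:e, 6:d}
ways to finish when only these pieces remain (= sum over removing one remaining piece with nothing left below it):
  1 left: {3}→1  {5}→1  {6}→1
  2 left: {0,3}→1  {3,5}→2  {3,6}→2  {4,5}→1  {5,6}→2
  3 left: {0,3,5}→3  {0,3,6}→3  {2,4,5}→1  {3,4,5}→3  {3,5,6}→6  {4,5,6}→3
  4 left: {0,3,4,5}→6  {0,3,5,6}→12  {1,2,4,5}→1  {2,3,4,5}→4  {2,4,5,6}→4  {3,4,5,6}→12
  5 left: {0,2,3,4,5}→10  {0,3,4,5,6}→30  {1,2,3,4,5}→5  {1,2,4,5,6}→5  {2,3,4,5,6}→20
  placing 0:a first → 30 extensions
  placing 1:e first → 60 extensions
  placing 6:d first → 15 extensions
total linear extensions = 105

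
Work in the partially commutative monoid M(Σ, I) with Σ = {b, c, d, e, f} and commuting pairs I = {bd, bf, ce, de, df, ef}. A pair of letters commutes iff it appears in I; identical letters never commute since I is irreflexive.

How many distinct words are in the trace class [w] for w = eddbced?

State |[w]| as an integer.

#0=e has no predecessor
#1=d has no predecessor
#2=d depends on [1:d]
#3=b depends on [0:e]
#4=c depends on [2:d, 3:b]
#5=e depends on [3:b]
#6=d depends on [4:c]
sources: [0:e, 1:d]
N(rest) = Σ N(rest − s) over sources s of rest; N(one piece) = 1:
  size 1 → [5]=1  [6]=1
  size 2 → [4,6]=1  [5,6]=2
  size 3 → [2,4,6]=1  [4,5,6]=3
  size 4 → [1,2,4,6]=1  [2,4,5,6]=4  [3,4,5,6]=3
  size 5 → [0,3,4,5,6]=3  [1,2,4,5,6]=5  [2,3,4,5,6]=7
  first=0(e) contributes 12
  first=1(d) contributes 10
|[w]| = 22

22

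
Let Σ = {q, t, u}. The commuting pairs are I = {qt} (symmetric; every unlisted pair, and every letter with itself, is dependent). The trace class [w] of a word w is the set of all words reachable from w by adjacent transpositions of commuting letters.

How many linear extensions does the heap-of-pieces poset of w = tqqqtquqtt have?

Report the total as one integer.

drop 0:t onto floor
drop 1:q onto floor
drop 2:q onto {1:q}
drop 3:q onto {2:q}
drop 4:t onto {0:t}
drop 5:q onto {3:q}
drop 6:u onto {4:t, 5:q}
drop 7:q onto {6:u}
drop 8:t onto {6:u}
drop 9:t onto {8:t}
ground layer = {0:t, 1:q}
drop-orders for the pieces not yet dropped (sum over which currently-grounded one goes next):
  1 to go: {7} 1  {9} 1
  2 to go: {7,9} 2  {8,9} 1
  3 to go: {7,8,9} 3
  4 to go: {6,7,8,9} 3
  5 to go: {4,6,7,8,9} 3  {5,6,7,8,9} 3
  6 to go: {0,4,6,7,8,9} 3  {3,5,6,7,8,9} 3  {4,5,6,7,8,9} 6
  7 to go: {0,4,5,6,7,8,9} 9  {2,3,5,6,7,8,9} 3  {3,4,5,6,7,8,9} 9
  8 to go: {0,3,4,5,6,7,8,9} 18  {1,2,3,5,6,7,8,9} 3  {2,3,4,5,6,7,8,9} 12
  if 0:t drops first: 15 orders
  if 1:q drops first: 30 orders
heap linearizations: 45

45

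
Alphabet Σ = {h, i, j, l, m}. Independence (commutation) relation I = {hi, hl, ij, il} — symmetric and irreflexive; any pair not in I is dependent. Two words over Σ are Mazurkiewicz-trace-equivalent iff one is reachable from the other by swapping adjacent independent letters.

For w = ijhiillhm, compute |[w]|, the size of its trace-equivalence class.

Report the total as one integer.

0(i) covers ∅
1(j) covers ∅
2(h) covers 1:j
3(i) covers 0:i
4(i) covers 3:i
5(l) covers 1:j
6(l) covers 5:l
7(h) covers 2:h
8(m) covers 4:i, 6:l, 7:h
floor of heap: 0:i, 1:j
completions by unplaced set U, small U first (add the entries for U minus each lowest piece of U):
  |U|=1: {8}:1
  |U|=2: {4,8}:1  {6,8}:1  {7,8}:1
  |U|=3: {2,7,8}:1  {3,4,8}:1  {4,6,8}:2  {4,7,8}:2  {5,6,8}:1  {6,7,8}:2
  |U|=4: {0,3,4,8}:1  {2,4,7,8}:3  {2,6,7,8}:3  {3,4,6,8}:3  {3,4,7,8}:3  {4,5,6,8}:3  {4,6,7,8}:6  {5,6,7,8}:3
  |U|=5: {0,3,4,6,8}:4  {0,3,4,7,8}:4  {2,3,4,7,8}:6  {2,4,6,7,8}:12  {2,5,6,7,8}:6  {3,4,5,6,8}:6  {3,4,6,7,8}:12  {4,5,6,7,8}:12
  |U|=6: {0,2,3,4,7,8}:10  {0,3,4,5,6,8}:10  {0,3,4,6,7,8}:20  {1,2,5,6,7,8}:6  {2,3,4,6,7,8}:30  {2,4,5,6,7,8}:30  {3,4,5,6,7,8}:30
  |U|=7: {0,2,3,4,6,7,8}:60  {0,3,4,5,6,7,8}:60  {1,2,4,5,6,7,8}:36  {2,3,4,5,6,7,8}:90
  start at 0(i): 126
  start at 1(j): 210
sum over floor = 336

336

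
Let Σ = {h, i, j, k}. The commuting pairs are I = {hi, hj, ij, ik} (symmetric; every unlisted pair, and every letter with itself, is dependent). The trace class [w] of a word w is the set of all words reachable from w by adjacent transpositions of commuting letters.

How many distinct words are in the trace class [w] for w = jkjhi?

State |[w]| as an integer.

#0=j has no predecessor
#1=k depends on [0:j]
#2=j depends on [1:k]
#3=h depends on [1:k]
#4=i has no predecessor
sources: [0:j, 4:i]
N(rest) = Σ N(rest − s) over sources s of rest; N(one piece) = 1:
  size 1 → [2]=1  [3]=1  [4]=1
  size 2 → [2,3]=2  [2,4]=2  [3,4]=2
  size 3 → [1,2,3]=2  [2,3,4]=6
  first=0(j) contributes 8
  first=4(i) contributes 2
|[w]| = 10

10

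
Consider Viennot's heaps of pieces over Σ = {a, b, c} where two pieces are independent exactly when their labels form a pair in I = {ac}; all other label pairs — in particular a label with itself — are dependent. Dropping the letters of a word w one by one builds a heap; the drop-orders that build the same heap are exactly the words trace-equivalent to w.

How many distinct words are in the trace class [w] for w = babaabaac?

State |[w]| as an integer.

#0=b has no predecessor
#1=a depends on [0:b]
#2=b depends on [1:a]
#3=a depends on [2:b]
#4=a depends on [3:a]
#5=b depends on [4:a]
#6=a depends on [5:b]
#7=a depends on [6:a]
#8=c depends on [5:b]
sources: [0:b]
N(rest) = Σ N(rest − s) over sources s of rest; N(one piece) = 1:
  size 1 → [7]=1  [8]=1
  size 2 → [6,7]=1  [7,8]=2
  size 3 → [6,7,8]=3
  size 4 → [5,6,7,8]=3
  size 5 → [4,5,6,7,8]=3
  size 6 → [3,4,5,6,7,8]=3
  size 7 → [2,3,4,5,6,7,8]=3
  first=0(b) contributes 3

3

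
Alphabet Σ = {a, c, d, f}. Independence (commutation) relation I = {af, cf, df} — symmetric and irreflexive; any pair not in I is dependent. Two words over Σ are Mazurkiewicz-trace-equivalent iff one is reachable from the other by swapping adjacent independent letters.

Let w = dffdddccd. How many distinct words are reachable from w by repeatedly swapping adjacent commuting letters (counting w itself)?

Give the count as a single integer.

36

piece 0:d — minimal
piece 1:f — minimal
piece 2:f rests on {1:f}
piece 3:d rests on {0:d}
piece 4:d rests on {3:d}
piece 5:d rests on {4:d}
piece 6:c rests on {5:d}
piece 7:c rests on {6:c}
piece 8:d rests on {7:c}
minimal pieces: {0:d, 1:f}
ways to finish when only these pieces remain (= sum over removing one remaining piece with nothing left below it):
  1 left: {2}→1  {8}→1
  2 left: {1,2}→1  {2,8}→2  {7,8}→1
  3 left: {1,2,8}→3  {2,7,8}→3  {6,7,8}→1
  4 left: {1,2,7,8}→6  {2,6,7,8}→4  {5,6,7,8}→1
  5 left: {1,2,6,7,8}→10  {2,5,6,7,8}→5  {4,5,6,7,8}→1
  6 left: {1,2,5,6,7,8}→15  {2,4,5,6,7,8}→6  {3,4,5,6,7,8}→1
  7 left: {0,3,4,5,6,7,8}→1  {1,2,4,5,6,7,8}→21  {2,3,4,5,6,7,8}→7
  placing 0:d first → 28 extensions
  placing 1:f first → 8 extensions
total linear extensions = 36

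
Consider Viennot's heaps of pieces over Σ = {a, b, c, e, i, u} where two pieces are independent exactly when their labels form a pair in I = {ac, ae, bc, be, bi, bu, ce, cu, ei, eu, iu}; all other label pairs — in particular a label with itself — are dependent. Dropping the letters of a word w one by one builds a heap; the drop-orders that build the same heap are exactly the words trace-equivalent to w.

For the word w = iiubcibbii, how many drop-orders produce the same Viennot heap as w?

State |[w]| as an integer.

drop 0:i onto floor
drop 1:i onto {0:i}
drop 2:u onto floor
drop 3:b onto floor
drop 4:c onto {1:i}
drop 5:i onto {4:c}
drop 6:b onto {3:b}
drop 7:b onto {6:b}
drop 8:i onto {5:i}
drop 9:i onto {8:i}
ground layer = {0:i, 2:u, 3:b}
drop-orders for the pieces not yet dropped (sum over which currently-grounded one goes next):
  1 to go: {2} 1  {7} 1  {9} 1
  2 to go: {2,7} 2  {2,9} 2  {6,7} 1  {7,9} 2  {8,9} 1
  3 to go: {2,6,7} 3  {2,7,9} 6  {2,8,9} 3  {3,6,7} 1  {5,8,9} 1  {6,7,9} 3  {7,8,9} 3
  4 to go: {2,3,6,7} 4  {2,5,8,9} 4  {2,6,7,9} 12  {2,7,8,9} 12  {3,6,7,9} 4  {4,5,8,9} 1  {5,7,8,9} 4  {6,7,8,9} 6
  5 to go: {1,4,5,8,9} 1  {2,3,6,7,9} 20  {2,4,5,8,9} 5  {2,5,7,8,9} 20  {2,6,7,8,9} 30  {3,6,7,8,9} 10  {4,5,7,8,9} 5  {5,6,7,8,9} 10
  6 to go: {0,1,4,5,8,9} 1  {1,2,4,5,8,9} 6  {1,4,5,7,8,9} 6  {2,3,6,7,8,9} 60  {2,4,5,7,8,9} 30  {2,5,6,7,8,9} 60  {3,5,6,7,8,9} 20  {4,5,6,7,8,9} 15
  7 to go: {0,1,2,4,5,8,9} 7  {0,1,4,5,7,8,9} 7  {1,2,4,5,7,8,9} 42  {1,4,5,6,7,8,9} 21  {2,3,5,6,7,8,9} 140  {2,4,5,6,7,8,9} 105  {3,4,5,6,7,8,9} 35
  8 to go: {0,1,2,4,5,7,8,9} 56  {0,1,4,5,6,7,8,9} 28  {1,2,4,5,6,7,8,9} 168  {1,3,4,5,6,7,8,9} 56  {2,3,4,5,6,7,8,9} 280
  if 0:i drops first: 504 orders
  if 2:u drops first: 84 orders
  if 3:b drops first: 252 orders
heap linearizations: 840

840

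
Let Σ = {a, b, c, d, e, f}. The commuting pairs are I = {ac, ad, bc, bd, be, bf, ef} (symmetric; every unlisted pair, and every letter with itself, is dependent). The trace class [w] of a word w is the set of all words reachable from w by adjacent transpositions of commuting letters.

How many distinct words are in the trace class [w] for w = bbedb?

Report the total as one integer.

0(b) covers ∅
1(b) covers 0:b
2(e) covers ∅
3(d) covers 2:e
4(b) covers 1:b
floor of heap: 0:b, 2:e
completions by unplaced set U, small U first (add the entries for U minus each lowest piece of U):
  |U|=1: {3}:1  {4}:1
  |U|=2: {1,4}:1  {2,3}:1  {3,4}:2
  |U|=3: {0,1,4}:1  {1,3,4}:3  {2,3,4}:3
  start at 0(b): 6
  start at 2(e): 4
sum over floor = 10

10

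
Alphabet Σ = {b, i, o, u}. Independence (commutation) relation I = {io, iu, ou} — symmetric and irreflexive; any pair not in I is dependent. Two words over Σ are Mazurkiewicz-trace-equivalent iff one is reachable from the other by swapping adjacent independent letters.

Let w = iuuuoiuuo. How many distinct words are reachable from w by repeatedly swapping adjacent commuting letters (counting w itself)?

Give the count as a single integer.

756

0(i) covers ∅
1(u) covers ∅
2(u) covers 1:u
3(u) covers 2:u
4(o) covers ∅
5(i) covers 0:i
6(u) covers 3:u
7(u) covers 6:u
8(o) covers 4:o
floor of heap: 0:i, 1:u, 4:o
completions by unplaced set U, small U first (add the entries for U minus each lowest piece of U):
  |U|=1: {5}:1  {7}:1  {8}:1
  |U|=2: {0,5}:1  {4,8}:1  {5,7}:2  {5,8}:2  {6,7}:1  {7,8}:2
  |U|=3: {0,5,7}:3  {0,5,8}:3  {3,6,7}:1  {4,5,8}:3  {4,7,8}:3  {5,6,7}:3  {5,7,8}:6  {6,7,8}:3
  |U|=4: {0,4,5,8}:6  {0,5,6,7}:6  {0,5,7,8}:12  {2,3,6,7}:1  {3,5,6,7}:4  {3,6,7,8}:4  {4,5,7,8}:12  {4,6,7,8}:6  {5,6,7,8}:12
  |U|=5: {0,3,5,6,7}:10  {0,4,5,7,8}:30  {0,5,6,7,8}:30  {1,2,3,6,7}:1  {2,3,5,6,7}:5  {2,3,6,7,8}:5  {3,4,6,7,8}:10  {3,5,6,7,8}:20  {4,5,6,7,8}:30
  |U|=6: {0,2,3,5,6,7}:15  {0,3,5,6,7,8}:60  {0,4,5,6,7,8}:90  {1,2,3,5,6,7}:6  {1,2,3,6,7,8}:6  {2,3,4,6,7,8}:15  {2,3,5,6,7,8}:30  {3,4,5,6,7,8}:60
  |U|=7: {0,1,2,3,5,6,7}:21  {0,2,3,5,6,7,8}:105  {0,3,4,5,6,7,8}:210  {1,2,3,4,6,7,8}:21  {1,2,3,5,6,7,8}:42  {2,3,4,5,6,7,8}:105
  start at 0(i): 168
  start at 1(u): 420
  start at 4(o): 168
sum over floor = 756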